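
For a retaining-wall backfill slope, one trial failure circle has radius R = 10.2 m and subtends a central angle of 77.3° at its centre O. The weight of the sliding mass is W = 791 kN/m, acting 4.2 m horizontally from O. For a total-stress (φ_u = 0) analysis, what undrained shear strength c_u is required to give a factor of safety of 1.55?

FS = c_u·L_a·R / (W·d), so c_u = FS·W·d / (L_a·R).
Arc length L_a = R·θ = 10.2·(77.3°·π/180) = 10.2·1.3491 = 13.76 m
c_u = 1.55·791·4.2 / (13.76·10.2) = 5149.4 / 140.36 = 36.69 kPa

c_u = 36.7 kPa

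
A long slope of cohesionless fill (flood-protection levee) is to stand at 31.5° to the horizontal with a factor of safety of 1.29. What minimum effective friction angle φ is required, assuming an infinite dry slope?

φ = 38.3°

FS = tanφ/tanβ ⇒ tanφ = FS · tanβ = 1.29 · tan31.5° = 0.7905
φ = arctan(0.7905) = 38.33°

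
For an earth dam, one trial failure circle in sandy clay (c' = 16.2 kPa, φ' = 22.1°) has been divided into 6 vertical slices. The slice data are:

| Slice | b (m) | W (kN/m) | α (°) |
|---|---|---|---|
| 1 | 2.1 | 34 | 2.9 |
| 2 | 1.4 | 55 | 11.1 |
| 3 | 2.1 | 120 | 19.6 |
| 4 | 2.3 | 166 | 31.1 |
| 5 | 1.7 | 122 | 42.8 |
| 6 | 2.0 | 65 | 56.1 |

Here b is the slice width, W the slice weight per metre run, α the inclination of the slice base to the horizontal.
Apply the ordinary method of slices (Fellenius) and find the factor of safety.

Ordinary method of slices: FS = Σ[c'·Δl_i + (W_i cosα_i)·tanφ'] / Σ W_i sinα_i, with Δl_i = b_i / cosα_i.
Slice 1: Δl = 2.1/cos2.9° = 2.103 m; N'_1 = 34·cos2.9° = 34.0; c'Δl = 34.06; W sinα = 1.7
Slice 2: Δl = 1.4/cos11.1° = 1.427 m; N'_2 = 55·cos11.1° = 54.0; c'Δl = 23.11; W sinα = 10.6
Slice 3: Δl = 2.1/cos19.6° = 2.229 m; N'_3 = 120·cos19.6° = 113.0; c'Δl = 36.11; W sinα = 40.3
Slice 4: Δl = 2.3/cos31.1° = 2.686 m; N'_4 = 166·cos31.1° = 142.1; c'Δl = 43.51; W sinα = 85.7
Slice 5: Δl = 1.7/cos42.8° = 2.317 m; N'_5 = 122·cos42.8° = 89.5; c'Δl = 37.53; W sinα = 82.9
Slice 6: Δl = 2.0/cos56.1° = 3.586 m; N'_6 = 65·cos56.1° = 36.3; c'Δl = 58.09; W sinα = 54.0
Σc'Δl = 232.4 kN/m; ΣN' = 468.9 kN/m; ΣW sinα = 275.2 kN/m
Resisting = 232.4 + 468.9·tan22.1° = 232.4 + 190.4 = 422.8 kN/m
FS = 422.8 / 275.2 = 1.537

FS = 1.54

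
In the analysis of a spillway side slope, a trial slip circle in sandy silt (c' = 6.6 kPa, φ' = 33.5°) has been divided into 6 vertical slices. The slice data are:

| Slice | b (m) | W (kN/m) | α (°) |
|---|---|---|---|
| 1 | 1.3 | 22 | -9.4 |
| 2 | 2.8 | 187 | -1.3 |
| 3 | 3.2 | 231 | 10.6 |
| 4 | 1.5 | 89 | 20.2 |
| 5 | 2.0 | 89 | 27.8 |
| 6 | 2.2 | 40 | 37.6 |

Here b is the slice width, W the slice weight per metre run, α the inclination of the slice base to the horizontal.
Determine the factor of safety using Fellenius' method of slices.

FS = 3.88

Ordinary method of slices: FS = Σ[c'·Δl_i + (W_i cosα_i)·tanφ'] / Σ W_i sinα_i, with Δl_i = b_i / cosα_i.
Slice 1: Δl = 1.3/cos(-9.4°) = 1.318 m; N'_1 = 22·cos(-9.4°) = 21.7; c'Δl = 8.70; W sinα = -3.6
Slice 2: Δl = 2.8/cos(-1.3°) = 2.801 m; N'_2 = 187·cos(-1.3°) = 187.0; c'Δl = 18.48; W sinα = -4.2
Slice 3: Δl = 3.2/cos10.6° = 3.256 m; N'_3 = 231·cos10.6° = 227.1; c'Δl = 21.49; W sinα = 42.5
Slice 4: Δl = 1.5/cos20.2° = 1.598 m; N'_4 = 89·cos20.2° = 83.5; c'Δl = 10.55; W sinα = 30.7
Slice 5: Δl = 2.0/cos27.8° = 2.261 m; N'_5 = 89·cos27.8° = 78.7; c'Δl = 14.92; W sinα = 41.5
Slice 6: Δl = 2.2/cos37.6° = 2.777 m; N'_6 = 40·cos37.6° = 31.7; c'Δl = 18.33; W sinα = 24.4
Σc'Δl = 92.5 kN/m; ΣN' = 629.7 kN/m; ΣW sinα = 131.3 kN/m
Resisting = 92.5 + 629.7·tan33.5° = 92.5 + 416.8 = 509.2 kN/m
FS = 509.2 / 131.3 = 3.878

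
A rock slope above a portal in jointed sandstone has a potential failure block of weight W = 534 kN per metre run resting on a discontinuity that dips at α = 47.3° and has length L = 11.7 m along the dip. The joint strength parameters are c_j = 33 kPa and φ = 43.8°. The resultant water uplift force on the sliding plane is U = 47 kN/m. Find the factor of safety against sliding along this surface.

FS = 1.75

Resolving the block weight along and normal to the plane and applying the Mohr–Coulomb strength on the joint:
N' = W cosα − U = 534·cos47.3° − 47 = 315.1 kN/m
Driving force T = W sinα = 534·sin47.3° = 392.4 kN/m
Resisting force R = c_j·L + N'·tanφ = 33·11.7 + 315.1·tan43.8° = 386.1 + 302.2 = 688.3 kN/m
FS = R / T = 688.3 / 392.4 = 1.754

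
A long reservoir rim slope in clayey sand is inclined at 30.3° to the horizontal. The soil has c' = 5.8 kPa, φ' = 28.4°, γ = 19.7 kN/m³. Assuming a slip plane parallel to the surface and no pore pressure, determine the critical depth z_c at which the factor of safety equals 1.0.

Setting FS = 1.00 in FS = [c' + γz cos²β tanφ'] / [γz sinβ cosβ] and solving for z:
z = c' / [γ cosβ (FS·sinβ − cosβ·tanφ')]
  = 5.8 / [19.7·cos30.3°·(1.00·sin30.3° − cos30.3°·tan28.4°)]
  = 5.8 / [19.7·0.8634·(1.00·0.5045 − 0.8634·0.5407)]
  = 5.8 / 0.6411 = 9.047 m

z_c = 9.05 m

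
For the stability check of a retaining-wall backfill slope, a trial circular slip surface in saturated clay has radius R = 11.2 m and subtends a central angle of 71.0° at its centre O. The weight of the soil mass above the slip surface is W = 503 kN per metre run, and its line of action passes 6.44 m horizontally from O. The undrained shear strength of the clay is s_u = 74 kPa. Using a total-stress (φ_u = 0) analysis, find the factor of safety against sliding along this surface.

Taking moments about the centre O, the resisting moment is provided by the undrained shear strength acting along the arc:
Arc length L_a = R·θ = 11.2·(71.0°·π/180) = 11.2·1.2392 = 13.88 m
M_R = s_u·L_a·R = 74·13.88·11.2 = 11502.8 kN·m/m
M_D = W·d = 503·6.44 = 3239.3 kN·m/m
FS = M_R / M_D = 11502.8 / 3239.3 = 3.551

FS = 3.55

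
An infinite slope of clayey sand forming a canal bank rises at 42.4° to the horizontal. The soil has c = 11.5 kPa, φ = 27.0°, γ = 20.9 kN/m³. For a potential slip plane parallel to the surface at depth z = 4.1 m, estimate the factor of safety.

For an infinite slope with a slip plane parallel to the surface (no pore pressure): FS = [c + γz cos²β tanφ] / [γz sinβ cosβ].
γz = 20.9·4.1 = 85.69 kN/m²
Numerator = 11.5 + 85.69·cos²42.4°·tan27.0° = 11.5 + 85.69·0.5453·0.5095 = 35.309 kPa
Denominator = 85.69·sin42.4°·cos42.4° = 85.69·0.6743·0.7385 = 42.669 kPa
FS = 35.309 / 42.669 = 0.828

FS = 0.83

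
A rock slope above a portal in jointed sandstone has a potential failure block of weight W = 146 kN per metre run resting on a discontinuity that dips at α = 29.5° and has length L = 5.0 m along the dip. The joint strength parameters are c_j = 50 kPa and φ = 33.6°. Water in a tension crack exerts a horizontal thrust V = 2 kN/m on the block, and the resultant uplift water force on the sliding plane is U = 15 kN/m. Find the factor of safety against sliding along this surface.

Resolving the block weight along and normal to the plane and applying the Mohr–Coulomb strength on the joint:
N' = W cosα − U − V sinα = 146·cos29.5° − 15 − 2·sin29.5° = 111.1 kN/m
Driving force T = W sinα + V cosα = 146·sin29.5° + 2·cos29.5° = 73.6 kN/m
Resisting force R = c_j·L + N'·tanφ = 50·5.0 + 111.1·tan33.6° = 250.0 + 73.8 = 323.8 kN/m
FS = R / T = 323.8 / 73.6 = 4.397

FS = 4.40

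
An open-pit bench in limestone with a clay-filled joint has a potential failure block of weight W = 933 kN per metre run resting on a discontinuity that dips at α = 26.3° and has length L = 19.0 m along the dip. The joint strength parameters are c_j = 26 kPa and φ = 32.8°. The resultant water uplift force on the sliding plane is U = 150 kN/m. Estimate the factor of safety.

FS = 2.27

Resolving the block weight along and normal to the plane and applying the Mohr–Coulomb strength on the joint:
N' = W cosα − U = 933·cos26.3° − 150 = 686.4 kN/m
Driving force T = W sinα = 933·sin26.3° = 413.4 kN/m
Resisting force R = c_j·L + N'·tanφ = 26·19.0 + 686.4·tan32.8° = 494.0 + 442.4 = 936.4 kN/m
FS = R / T = 936.4 / 413.4 = 2.265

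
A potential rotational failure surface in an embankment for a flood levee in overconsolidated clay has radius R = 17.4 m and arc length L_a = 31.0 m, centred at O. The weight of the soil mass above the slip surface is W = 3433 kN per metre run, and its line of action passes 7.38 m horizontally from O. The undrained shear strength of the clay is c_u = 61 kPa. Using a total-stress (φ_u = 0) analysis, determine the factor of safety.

Taking moments about the centre O, the resisting moment is provided by the undrained shear strength acting along the arc:
M_R = c_u·L_a·R = 61·31.00·17.4 = 32903.4 kN·m/m
M_D = W·d = 3433·7.38 = 25335.5 kN·m/m
FS = M_R / M_D = 32903.4 / 25335.5 = 1.299

FS = 1.30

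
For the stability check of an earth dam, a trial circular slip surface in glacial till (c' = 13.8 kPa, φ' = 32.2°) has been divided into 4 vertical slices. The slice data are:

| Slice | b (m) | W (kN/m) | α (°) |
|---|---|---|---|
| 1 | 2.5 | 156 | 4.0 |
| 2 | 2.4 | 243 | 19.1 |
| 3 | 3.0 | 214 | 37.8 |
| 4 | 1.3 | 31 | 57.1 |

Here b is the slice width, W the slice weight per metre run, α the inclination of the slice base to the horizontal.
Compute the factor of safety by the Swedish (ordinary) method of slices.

Ordinary method of slices: FS = Σ[c'·Δl_i + (W_i cosα_i)·tanφ'] / Σ W_i sinα_i, with Δl_i = b_i / cosα_i.
Slice 1: Δl = 2.5/cos4.0° = 2.506 m; N'_1 = 156·cos4.0° = 155.6; c'Δl = 34.58; W sinα = 10.9
Slice 2: Δl = 2.4/cos19.1° = 2.540 m; N'_2 = 243·cos19.1° = 229.6; c'Δl = 35.05; W sinα = 79.5
Slice 3: Δl = 3.0/cos37.8° = 3.797 m; N'_3 = 214·cos37.8° = 169.1; c'Δl = 52.39; W sinα = 131.2
Slice 4: Δl = 1.3/cos57.1° = 2.393 m; N'_4 = 31·cos57.1° = 16.8; c'Δl = 33.03; W sinα = 26.0
Σc'Δl = 155.1 kN/m; ΣN' = 571.2 kN/m; ΣW sinα = 247.6 kN/m
Resisting = 155.1 + 571.2·tan32.2° = 155.1 + 359.7 = 514.7 kN/m
FS = 514.7 / 247.6 = 2.079

FS = 2.08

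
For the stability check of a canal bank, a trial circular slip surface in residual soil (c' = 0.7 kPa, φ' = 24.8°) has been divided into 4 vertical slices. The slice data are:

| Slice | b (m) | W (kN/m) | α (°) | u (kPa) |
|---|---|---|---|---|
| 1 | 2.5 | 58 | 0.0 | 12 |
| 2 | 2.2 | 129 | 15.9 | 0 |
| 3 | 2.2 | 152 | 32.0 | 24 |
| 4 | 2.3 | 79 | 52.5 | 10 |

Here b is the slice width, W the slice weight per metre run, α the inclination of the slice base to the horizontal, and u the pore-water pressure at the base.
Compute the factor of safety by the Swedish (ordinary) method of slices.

FS = 0.64

Ordinary method of slices: FS = Σ[c'·Δl_i + (W_i cosα_i − u_i·Δl_i)·tanφ'] / Σ W_i sinα_i, with Δl_i = b_i / cosα_i.
Slice 1: Δl = 2.5/cos0.0° = 2.500 m; N'_1 = 58·cos0.0° − 12·2.500 = 28.0; c'Δl = 1.75; W sinα = 0.0
Slice 2: Δl = 2.2/cos15.9° = 2.288 m; N'_2 = 129·cos15.9° − 0·2.288 = 124.1; c'Δl = 1.60; W sinα = 35.3
Slice 3: Δl = 2.2/cos32.0° = 2.594 m; N'_3 = 152·cos32.0° − 24·2.594 = 66.6; c'Δl = 1.82; W sinα = 80.5
Slice 4: Δl = 2.3/cos52.5° = 3.778 m; N'_4 = 79·cos52.5° − 10·3.778 = 10.3; c'Δl = 2.64; W sinα = 62.7
Σc'Δl = 7.8 kN/m; ΣN' = 229.0 kN/m; ΣW sinα = 178.6 kN/m
Resisting = 7.8 + 229.0·tan24.8° = 7.8 + 105.8 = 113.6 kN/m
FS = 113.6 / 178.6 = 0.636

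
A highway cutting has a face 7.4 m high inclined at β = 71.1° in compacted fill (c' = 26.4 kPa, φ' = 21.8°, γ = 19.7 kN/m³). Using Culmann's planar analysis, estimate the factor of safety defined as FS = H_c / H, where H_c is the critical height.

H_c = (4c'/γ) · sinβ cosφ' / [1 − cos(β − φ')]
    = (4·26.4/19.7) · sin71.1°·cos21.8° / [1 − cos49.3°]
    = 5.360 · 0.8784 / 0.3479 = 13.53 m
FS = H_c / H = 13.53 / 7.4 = 1.829

FS = 1.83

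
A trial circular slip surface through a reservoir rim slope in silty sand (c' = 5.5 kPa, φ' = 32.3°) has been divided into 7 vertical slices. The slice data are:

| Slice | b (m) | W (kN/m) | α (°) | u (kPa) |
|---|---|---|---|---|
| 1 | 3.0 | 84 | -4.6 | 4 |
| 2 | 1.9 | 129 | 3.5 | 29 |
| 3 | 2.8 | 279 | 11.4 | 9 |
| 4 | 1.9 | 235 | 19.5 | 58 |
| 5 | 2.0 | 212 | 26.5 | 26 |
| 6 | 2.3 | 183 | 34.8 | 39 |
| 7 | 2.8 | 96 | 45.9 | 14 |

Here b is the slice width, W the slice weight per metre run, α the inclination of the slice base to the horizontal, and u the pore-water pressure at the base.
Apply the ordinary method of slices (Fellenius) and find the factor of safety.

Ordinary method of slices: FS = Σ[c'·Δl_i + (W_i cosα_i − u_i·Δl_i)·tanφ'] / Σ W_i sinα_i, with Δl_i = b_i / cosα_i.
Slice 1: Δl = 3.0/cos(-4.6°) = 3.010 m; N'_1 = 84·cos(-4.6°) − 4·3.010 = 71.7; c'Δl = 16.55; W sinα = -6.7
Slice 2: Δl = 1.9/cos3.5° = 1.904 m; N'_2 = 129·cos3.5° − 29·1.904 = 73.6; c'Δl = 10.47; W sinα = 7.9
Slice 3: Δl = 2.8/cos11.4° = 2.856 m; N'_3 = 279·cos11.4° − 9·2.856 = 247.8; c'Δl = 15.71; W sinα = 55.1
Slice 4: Δl = 1.9/cos19.5° = 2.016 m; N'_4 = 235·cos19.5° − 58·2.016 = 104.6; c'Δl = 11.09; W sinα = 78.4
Slice 5: Δl = 2.0/cos26.5° = 2.235 m; N'_5 = 212·cos26.5° − 26·2.235 = 131.6; c'Δl = 12.29; W sinα = 94.6
Slice 6: Δl = 2.3/cos34.8° = 2.801 m; N'_6 = 183·cos34.8° − 39·2.801 = 41.0; c'Δl = 15.41; W sinα = 104.4
Slice 7: Δl = 2.8/cos45.9° = 4.023 m; N'_7 = 96·cos45.9° − 14·4.023 = 10.5; c'Δl = 22.13; W sinα = 68.9
Σc'Δl = 103.6 kN/m; ΣN' = 680.8 kN/m; ΣW sinα = 402.7 kN/m
Resisting = 103.6 + 680.8·tan32.3° = 103.6 + 430.4 = 534.0 kN/m
FS = 534.0 / 402.7 = 1.326

FS = 1.33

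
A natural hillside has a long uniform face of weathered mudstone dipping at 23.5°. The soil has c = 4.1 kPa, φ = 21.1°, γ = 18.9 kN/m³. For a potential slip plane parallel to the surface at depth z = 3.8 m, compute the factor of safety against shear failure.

For an infinite slope with a slip plane parallel to the surface (no pore pressure): FS = [c + γz cos²β tanφ] / [γz sinβ cosβ].
γz = 18.9·3.8 = 71.82 kN/m²
Numerator = 4.1 + 71.82·cos²23.5°·tan21.1° = 4.1 + 71.82·0.8410·0.3859 = 27.407 kPa
Denominator = 71.82·sin23.5°·cos23.5° = 71.82·0.3987·0.9171 = 26.263 kPa
FS = 27.407 / 26.263 = 1.044

FS = 1.04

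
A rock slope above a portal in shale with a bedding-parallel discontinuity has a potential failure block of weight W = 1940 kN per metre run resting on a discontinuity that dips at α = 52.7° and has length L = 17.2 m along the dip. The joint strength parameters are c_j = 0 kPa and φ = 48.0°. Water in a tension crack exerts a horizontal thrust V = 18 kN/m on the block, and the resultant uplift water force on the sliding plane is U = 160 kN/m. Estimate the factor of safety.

FS = 0.72

Resolving the block weight along and normal to the plane and applying the Mohr–Coulomb strength on the joint:
N' = W cosα − U − V sinα = 1940·cos52.7° − 160 − 18·sin52.7° = 1001.3 kN/m
Driving force T = W sinα + V cosα = 1940·sin52.7° + 18·cos52.7° = 1554.1 kN/m
Resisting force R = c_j·L + N'·tanφ = 0·17.2 + 1001.3·tan48.0° = 0.0 + 1112.1 = 1112.1 kN/m
FS = R / T = 1112.1 / 1554.1 = 0.716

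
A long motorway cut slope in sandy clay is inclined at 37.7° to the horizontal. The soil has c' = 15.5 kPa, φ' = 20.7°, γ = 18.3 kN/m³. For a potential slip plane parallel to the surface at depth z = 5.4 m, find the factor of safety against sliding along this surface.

For an infinite slope with a slip plane parallel to the surface (no pore pressure): FS = [c' + γz cos²β tanφ'] / [γz sinβ cosβ].
γz = 18.3·5.4 = 98.82 kN/m²
Numerator = 15.5 + 98.82·cos²37.7°·tan20.7° = 15.5 + 98.82·0.6260·0.3779 = 38.877 kPa
Denominator = 98.82·sin37.7°·cos37.7° = 98.82·0.6115·0.7912 = 47.815 kPa
FS = 38.877 / 47.815 = 0.813

FS = 0.81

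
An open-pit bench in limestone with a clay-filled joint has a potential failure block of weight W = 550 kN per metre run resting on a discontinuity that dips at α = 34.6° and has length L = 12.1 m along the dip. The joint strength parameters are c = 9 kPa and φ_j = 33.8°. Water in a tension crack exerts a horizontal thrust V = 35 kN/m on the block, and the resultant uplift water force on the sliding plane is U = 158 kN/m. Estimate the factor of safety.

Resolving the block weight along and normal to the plane and applying the Mohr–Coulomb strength on the joint:
N' = W cosα − U − V sinα = 550·cos34.6° − 158 − 35·sin34.6° = 274.9 kN/m
Driving force T = W sinα + V cosα = 550·sin34.6° + 35·cos34.6° = 341.1 kN/m
Resisting force R = c·L + N'·tanφ_j = 9·12.1 + 274.9·tan33.8° = 108.9 + 184.0 = 292.9 kN/m
FS = R / T = 292.9 / 341.1 = 0.859

FS = 0.86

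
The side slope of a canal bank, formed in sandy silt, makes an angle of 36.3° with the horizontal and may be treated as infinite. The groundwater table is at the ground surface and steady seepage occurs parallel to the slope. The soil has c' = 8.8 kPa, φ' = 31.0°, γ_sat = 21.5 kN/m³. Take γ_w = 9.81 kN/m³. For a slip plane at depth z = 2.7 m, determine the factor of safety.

With seepage parallel to the slope and the water table at the surface, the effective normal stress on the slip plane uses the buoyant unit weight γ' = γ_sat − γ_w while the driving shear stress uses γ_sat:
FS = [c' + γ' z cos²β tanφ'] / [γ_sat z sinβ cosβ]
γ' = 21.5 − 9.81 = 11.69 kN/m³
Numerator = 8.8 + 11.69·2.7·cos²36.3°·tan31.0° = 8.8 + 11.69·2.7·0.6495·0.6009 = 21.118 kPa
Denominator = 21.5·2.7·sin36.3°·cos36.3° = 21.5·2.7·0.5920·0.8059 = 27.697 kPa
FS = 21.118 / 27.697 = 0.762

FS = 0.76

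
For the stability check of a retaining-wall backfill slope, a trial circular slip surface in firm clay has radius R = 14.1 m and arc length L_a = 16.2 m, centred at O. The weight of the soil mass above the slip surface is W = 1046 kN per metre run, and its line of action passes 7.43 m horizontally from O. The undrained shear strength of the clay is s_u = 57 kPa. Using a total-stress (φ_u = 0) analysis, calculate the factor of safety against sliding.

FS = 1.68

Taking moments about the centre O, the resisting moment is provided by the undrained shear strength acting along the arc:
M_R = s_u·L_a·R = 57·16.20·14.1 = 13019.9 kN·m/m
M_D = W·d = 1046·7.43 = 7771.8 kN·m/m
FS = M_R / M_D = 13019.9 / 7771.8 = 1.675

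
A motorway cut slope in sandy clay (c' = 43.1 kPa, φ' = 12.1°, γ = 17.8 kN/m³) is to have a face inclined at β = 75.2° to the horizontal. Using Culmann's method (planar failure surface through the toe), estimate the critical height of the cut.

H_c = 16.72 m

Culmann's analysis gives the critical failure plane at α_cr = (β + φ')/2 = (75.2 + 12.1)/2 = 43.6°, and the critical height
H_c = (4c'/γ) · sinβ cosφ' / [1 − cos(β − φ')]
    = (4·43.1/17.8) · sin75.2°·cos12.1° / [1 − cos(63.1°)]
    = 9.685 · 0.9668·0.9778 / [1 − 0.4524]
    = 9.685 · 0.9453 / 0.5476
    = 16.72 m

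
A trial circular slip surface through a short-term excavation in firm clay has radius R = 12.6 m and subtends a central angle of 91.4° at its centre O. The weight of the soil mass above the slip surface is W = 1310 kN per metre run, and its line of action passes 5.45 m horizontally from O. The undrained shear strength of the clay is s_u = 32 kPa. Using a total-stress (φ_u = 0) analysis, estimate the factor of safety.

Taking moments about the centre O, the resisting moment is provided by the undrained shear strength acting along the arc:
Arc length L_a = R·θ = 12.6·(91.4°·π/180) = 12.6·1.5952 = 20.10 m
M_R = s_u·L_a·R = 32·20.10·12.6 = 8104.3 kN·m/m
M_D = W·d = 1310·5.45 = 7139.5 kN·m/m
FS = M_R / M_D = 8104.3 / 7139.5 = 1.135

FS = 1.14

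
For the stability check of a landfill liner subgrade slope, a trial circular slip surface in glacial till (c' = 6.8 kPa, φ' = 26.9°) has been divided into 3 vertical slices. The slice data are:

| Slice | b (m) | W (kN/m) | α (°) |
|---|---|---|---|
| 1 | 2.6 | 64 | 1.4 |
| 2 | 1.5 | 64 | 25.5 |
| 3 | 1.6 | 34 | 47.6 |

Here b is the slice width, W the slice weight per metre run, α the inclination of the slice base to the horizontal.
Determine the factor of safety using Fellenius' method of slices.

Ordinary method of slices: FS = Σ[c'·Δl_i + (W_i cosα_i)·tanφ'] / Σ W_i sinα_i, with Δl_i = b_i / cosα_i.
Slice 1: Δl = 2.6/cos1.4° = 2.601 m; N'_1 = 64·cos1.4° = 64.0; c'Δl = 17.69; W sinα = 1.6
Slice 2: Δl = 1.5/cos25.5° = 1.662 m; N'_2 = 64·cos25.5° = 57.8; c'Δl = 11.30; W sinα = 27.6
Slice 3: Δl = 1.6/cos47.6° = 2.373 m; N'_3 = 34·cos47.6° = 22.9; c'Δl = 16.14; W sinα = 25.1
Σc'Δl = 45.1 kN/m; ΣN' = 144.7 kN/m; ΣW sinα = 54.2 kN/m
Resisting = 45.1 + 144.7·tan26.9° = 45.1 + 73.4 = 118.5 kN/m
FS = 118.5 / 54.2 = 2.186

FS = 2.19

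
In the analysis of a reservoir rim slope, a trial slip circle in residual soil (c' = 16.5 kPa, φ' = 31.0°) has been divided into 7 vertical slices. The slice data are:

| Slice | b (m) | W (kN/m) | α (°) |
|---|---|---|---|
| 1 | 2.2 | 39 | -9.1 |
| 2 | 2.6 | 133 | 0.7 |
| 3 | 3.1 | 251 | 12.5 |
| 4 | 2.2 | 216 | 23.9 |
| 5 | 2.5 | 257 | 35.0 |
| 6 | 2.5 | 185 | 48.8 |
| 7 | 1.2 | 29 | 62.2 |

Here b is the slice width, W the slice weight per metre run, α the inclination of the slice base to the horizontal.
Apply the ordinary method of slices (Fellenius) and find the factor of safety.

FS = 2.01

Ordinary method of slices: FS = Σ[c'·Δl_i + (W_i cosα_i)·tanφ'] / Σ W_i sinα_i, with Δl_i = b_i / cosα_i.
Slice 1: Δl = 2.2/cos(-9.1°) = 2.228 m; N'_1 = 39·cos(-9.1°) = 38.5; c'Δl = 36.76; W sinα = -6.2
Slice 2: Δl = 2.6/cos0.7° = 2.600 m; N'_2 = 133·cos0.7° = 133.0; c'Δl = 42.90; W sinα = 1.6
Slice 3: Δl = 3.1/cos12.5° = 3.175 m; N'_3 = 251·cos12.5° = 245.1; c'Δl = 52.39; W sinα = 54.3
Slice 4: Δl = 2.2/cos23.9° = 2.406 m; N'_4 = 216·cos23.9° = 197.5; c'Δl = 39.70; W sinα = 87.5
Slice 5: Δl = 2.5/cos35.0° = 3.052 m; N'_5 = 257·cos35.0° = 210.5; c'Δl = 50.36; W sinα = 147.4
Slice 6: Δl = 2.5/cos48.8° = 3.795 m; N'_6 = 185·cos48.8° = 121.9; c'Δl = 62.62; W sinα = 139.2
Slice 7: Δl = 1.2/cos62.2° = 2.573 m; N'_7 = 29·cos62.2° = 13.5; c'Δl = 42.45; W sinα = 25.7
Σc'Δl = 327.2 kN/m; ΣN' = 959.9 kN/m; ΣW sinα = 449.6 kN/m
Resisting = 327.2 + 959.9·tan31.0° = 327.2 + 576.8 = 904.0 kN/m
FS = 904.0 / 449.6 = 2.011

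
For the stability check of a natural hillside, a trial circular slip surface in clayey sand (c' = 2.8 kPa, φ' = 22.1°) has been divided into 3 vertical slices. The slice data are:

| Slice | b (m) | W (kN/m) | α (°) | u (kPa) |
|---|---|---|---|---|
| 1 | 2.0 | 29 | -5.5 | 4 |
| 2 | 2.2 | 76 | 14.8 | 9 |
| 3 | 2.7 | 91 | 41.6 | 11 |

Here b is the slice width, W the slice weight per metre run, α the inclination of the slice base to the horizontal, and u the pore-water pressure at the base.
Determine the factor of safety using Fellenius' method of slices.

Ordinary method of slices: FS = Σ[c'·Δl_i + (W_i cosα_i − u_i·Δl_i)·tanφ'] / Σ W_i sinα_i, with Δl_i = b_i / cosα_i.
Slice 1: Δl = 2.0/cos(-5.5°) = 2.009 m; N'_1 = 29·cos(-5.5°) − 4·2.009 = 20.8; c'Δl = 5.63; W sinα = -2.8
Slice 2: Δl = 2.2/cos14.8° = 2.275 m; N'_2 = 76·cos14.8° − 9·2.275 = 53.0; c'Δl = 6.37; W sinα = 19.4
Slice 3: Δl = 2.7/cos41.6° = 3.611 m; N'_3 = 91·cos41.6° − 11·3.611 = 28.3; c'Δl = 10.11; W sinα = 60.4
Σc'Δl = 22.1 kN/m; ΣN' = 102.2 kN/m; ΣW sinα = 77.1 kN/m
Resisting = 22.1 + 102.2·tan22.1° = 22.1 + 41.5 = 63.6 kN/m
FS = 63.6 / 77.1 = 0.825

FS = 0.83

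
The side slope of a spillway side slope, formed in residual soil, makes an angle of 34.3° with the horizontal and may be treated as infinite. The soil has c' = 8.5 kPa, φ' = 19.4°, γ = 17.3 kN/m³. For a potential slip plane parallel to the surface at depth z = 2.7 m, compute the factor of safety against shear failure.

FS = 0.91

For an infinite slope with a slip plane parallel to the surface (no pore pressure): FS = [c' + γz cos²β tanφ'] / [γz sinβ cosβ].
γz = 17.3·2.7 = 46.71 kN/m²
Numerator = 8.5 + 46.71·cos²34.3°·tan19.4° = 8.5 + 46.71·0.6824·0.3522 = 19.726 kPa
Denominator = 46.71·sin34.3°·cos34.3° = 46.71·0.5635·0.8261 = 21.745 kPa
FS = 19.726 / 21.745 = 0.907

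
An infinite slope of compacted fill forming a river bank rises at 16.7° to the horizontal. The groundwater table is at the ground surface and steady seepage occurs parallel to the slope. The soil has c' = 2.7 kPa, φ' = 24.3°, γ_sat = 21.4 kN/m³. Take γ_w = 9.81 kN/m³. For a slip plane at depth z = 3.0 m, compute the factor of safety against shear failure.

With seepage parallel to the slope and the water table at the surface, the effective normal stress on the slip plane uses the buoyant unit weight γ' = γ_sat − γ_w while the driving shear stress uses γ_sat:
FS = [c' + γ' z cos²β tanφ'] / [γ_sat z sinβ cosβ]
γ' = 21.4 − 9.81 = 11.59 kN/m³
Numerator = 2.7 + 11.59·3.0·cos²16.7°·tan24.3° = 2.7 + 11.59·3.0·0.9174·0.4515 = 17.103 kPa
Denominator = 21.4·3.0·sin16.7°·cos16.7° = 21.4·3.0·0.2874·0.9578 = 17.670 kPa
FS = 17.103 / 17.670 = 0.968

FS = 0.97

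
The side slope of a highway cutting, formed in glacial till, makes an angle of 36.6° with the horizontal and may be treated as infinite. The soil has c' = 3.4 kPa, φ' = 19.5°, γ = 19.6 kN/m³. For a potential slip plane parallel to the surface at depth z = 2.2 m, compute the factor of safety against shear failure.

For an infinite slope with a slip plane parallel to the surface (no pore pressure): FS = [c' + γz cos²β tanφ'] / [γz sinβ cosβ].
γz = 19.6·2.2 = 43.12 kN/m²
Numerator = 3.4 + 43.12·cos²36.6°·tan19.5° = 3.4 + 43.12·0.6445·0.3541 = 13.241 kPa
Denominator = 43.12·sin36.6°·cos36.6° = 43.12·0.5962·0.8028 = 20.640 kPa
FS = 13.241 / 20.640 = 0.642

FS = 0.64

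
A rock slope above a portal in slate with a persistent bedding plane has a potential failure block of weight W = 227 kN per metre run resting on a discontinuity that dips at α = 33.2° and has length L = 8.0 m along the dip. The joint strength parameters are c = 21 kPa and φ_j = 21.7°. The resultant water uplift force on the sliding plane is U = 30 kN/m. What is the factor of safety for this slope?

Resolving the block weight along and normal to the plane and applying the Mohr–Coulomb strength on the joint:
N' = W cosα − U = 227·cos33.2° − 30 = 159.9 kN/m
Driving force T = W sinα = 227·sin33.2° = 124.3 kN/m
Resisting force R = c·L + N'·tanφ_j = 21·8.0 + 159.9·tan21.7° = 168.0 + 63.7 = 231.7 kN/m
FS = R / T = 231.7 / 124.3 = 1.864

FS = 1.86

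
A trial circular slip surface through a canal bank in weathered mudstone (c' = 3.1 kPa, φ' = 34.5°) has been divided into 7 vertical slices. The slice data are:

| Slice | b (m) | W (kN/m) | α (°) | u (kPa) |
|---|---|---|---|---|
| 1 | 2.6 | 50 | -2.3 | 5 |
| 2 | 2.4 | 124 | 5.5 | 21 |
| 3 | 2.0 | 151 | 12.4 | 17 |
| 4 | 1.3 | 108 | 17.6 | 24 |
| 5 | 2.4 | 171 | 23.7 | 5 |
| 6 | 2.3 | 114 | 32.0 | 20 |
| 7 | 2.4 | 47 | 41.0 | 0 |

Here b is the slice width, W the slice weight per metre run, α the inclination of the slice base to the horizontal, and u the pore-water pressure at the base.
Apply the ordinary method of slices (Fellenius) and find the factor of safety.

FS = 1.73

Ordinary method of slices: FS = Σ[c'·Δl_i + (W_i cosα_i − u_i·Δl_i)·tanφ'] / Σ W_i sinα_i, with Δl_i = b_i / cosα_i.
Slice 1: Δl = 2.6/cos(-2.3°) = 2.602 m; N'_1 = 50·cos(-2.3°) − 5·2.602 = 36.9; c'Δl = 8.07; W sinα = -2.0
Slice 2: Δl = 2.4/cos5.5° = 2.411 m; N'_2 = 124·cos5.5° − 21·2.411 = 72.8; c'Δl = 7.47; W sinα = 11.9
Slice 3: Δl = 2.0/cos12.4° = 2.048 m; N'_3 = 151·cos12.4° − 17·2.048 = 112.7; c'Δl = 6.35; W sinα = 32.4
Slice 4: Δl = 1.3/cos17.6° = 1.364 m; N'_4 = 108·cos17.6° − 24·1.364 = 70.2; c'Δl = 4.23; W sinα = 32.7
Slice 5: Δl = 2.4/cos23.7° = 2.621 m; N'_5 = 171·cos23.7° − 5·2.621 = 143.5; c'Δl = 8.13; W sinα = 68.7
Slice 6: Δl = 2.3/cos32.0° = 2.712 m; N'_6 = 114·cos32.0° − 20·2.712 = 42.4; c'Δl = 8.41; W sinα = 60.4
Slice 7: Δl = 2.4/cos41.0° = 3.180 m; N'_7 = 47·cos41.0° − 0·3.180 = 35.5; c'Δl = 9.86; W sinα = 30.8
Σc'Δl = 52.5 kN/m; ΣN' = 514.0 kN/m; ΣW sinα = 234.9 kN/m
Resisting = 52.5 + 514.0·tan34.5° = 52.5 + 353.3 = 405.8 kN/m
FS = 405.8 / 234.9 = 1.727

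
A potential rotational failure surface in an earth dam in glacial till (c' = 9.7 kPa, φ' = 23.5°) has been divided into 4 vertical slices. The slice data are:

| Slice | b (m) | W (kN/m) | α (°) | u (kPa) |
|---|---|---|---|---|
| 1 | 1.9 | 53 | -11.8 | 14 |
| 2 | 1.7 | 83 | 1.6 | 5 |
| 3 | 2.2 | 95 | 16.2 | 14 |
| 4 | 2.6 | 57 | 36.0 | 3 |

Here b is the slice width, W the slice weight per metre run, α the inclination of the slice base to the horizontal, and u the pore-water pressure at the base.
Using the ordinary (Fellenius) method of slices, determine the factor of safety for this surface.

FS = 3.37

Ordinary method of slices: FS = Σ[c'·Δl_i + (W_i cosα_i − u_i·Δl_i)·tanφ'] / Σ W_i sinα_i, with Δl_i = b_i / cosα_i.
Slice 1: Δl = 1.9/cos(-11.8°) = 1.941 m; N'_1 = 53·cos(-11.8°) − 14·1.941 = 24.7; c'Δl = 18.83; W sinα = -10.8
Slice 2: Δl = 1.7/cos1.6° = 1.701 m; N'_2 = 83·cos1.6° − 5·1.701 = 74.5; c'Δl = 16.50; W sinα = 2.3
Slice 3: Δl = 2.2/cos16.2° = 2.291 m; N'_3 = 95·cos16.2° − 14·2.291 = 59.2; c'Δl = 22.22; W sinα = 26.5
Slice 4: Δl = 2.6/cos36.0° = 3.214 m; N'_4 = 57·cos36.0° − 3·3.214 = 36.5; c'Δl = 31.17; W sinα = 33.5
Σc'Δl = 88.7 kN/m; ΣN' = 194.8 kN/m; ΣW sinα = 51.5 kN/m
Resisting = 88.7 + 194.8·tan23.5° = 88.7 + 84.7 = 173.4 kN/m
FS = 173.4 / 51.5 = 3.368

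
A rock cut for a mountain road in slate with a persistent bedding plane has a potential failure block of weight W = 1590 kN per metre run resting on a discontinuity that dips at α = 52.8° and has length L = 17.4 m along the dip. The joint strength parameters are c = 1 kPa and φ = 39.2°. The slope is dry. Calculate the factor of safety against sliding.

Resolving the block weight along and normal to the plane and applying the Mohr–Coulomb strength on the joint:
N' = W cosα = 1590·cos52.8° = 961.3 kN/m
Driving force T = W sinα = 1590·sin52.8° = 1266.5 kN/m
Resisting force R = c·L + N'·tanφ = 1·17.4 + 961.3·tan39.2° = 17.4 + 784.0 = 801.4 kN/m
FS = R / T = 801.4 / 1266.5 = 0.633

FS = 0.63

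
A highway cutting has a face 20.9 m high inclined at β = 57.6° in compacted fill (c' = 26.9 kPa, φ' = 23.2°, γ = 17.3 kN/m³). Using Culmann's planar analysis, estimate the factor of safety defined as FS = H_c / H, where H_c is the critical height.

H_c = (4c'/γ) · sinβ cosφ' / [1 − cos(β − φ')]
    = (4·26.9/17.3) · sin57.6°·cos23.2° / [1 − cos34.4°]
    = 6.220 · 0.7761 / 0.1749 = 27.60 m
FS = H_c / H = 27.60 / 20.9 = 1.321

FS = 1.32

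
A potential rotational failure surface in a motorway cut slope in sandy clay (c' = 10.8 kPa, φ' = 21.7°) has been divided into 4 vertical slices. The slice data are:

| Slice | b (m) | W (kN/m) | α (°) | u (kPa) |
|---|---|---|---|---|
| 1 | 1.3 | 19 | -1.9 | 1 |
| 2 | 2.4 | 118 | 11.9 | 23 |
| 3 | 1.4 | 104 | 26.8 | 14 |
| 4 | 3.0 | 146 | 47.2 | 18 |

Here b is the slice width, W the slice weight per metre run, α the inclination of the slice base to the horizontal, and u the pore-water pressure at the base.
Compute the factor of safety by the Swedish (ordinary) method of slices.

FS = 0.97

Ordinary method of slices: FS = Σ[c'·Δl_i + (W_i cosα_i − u_i·Δl_i)·tanφ'] / Σ W_i sinα_i, with Δl_i = b_i / cosα_i.
Slice 1: Δl = 1.3/cos(-1.9°) = 1.301 m; N'_1 = 19·cos(-1.9°) − 1·1.301 = 17.7; c'Δl = 14.05; W sinα = -0.6
Slice 2: Δl = 2.4/cos11.9° = 2.453 m; N'_2 = 118·cos11.9° − 23·2.453 = 59.1; c'Δl = 26.49; W sinα = 24.3
Slice 3: Δl = 1.4/cos26.8° = 1.568 m; N'_3 = 104·cos26.8° − 14·1.568 = 70.9; c'Δl = 16.94; W sinα = 46.9
Slice 4: Δl = 3.0/cos47.2° = 4.415 m; N'_4 = 146·cos47.2° − 18·4.415 = 19.7; c'Δl = 47.69; W sinα = 107.1
Σc'Δl = 105.2 kN/m; ΣN' = 167.3 kN/m; ΣW sinα = 177.7 kN/m
Resisting = 105.2 + 167.3·tan21.7° = 105.2 + 66.6 = 171.8 kN/m
FS = 171.8 / 177.7 = 0.966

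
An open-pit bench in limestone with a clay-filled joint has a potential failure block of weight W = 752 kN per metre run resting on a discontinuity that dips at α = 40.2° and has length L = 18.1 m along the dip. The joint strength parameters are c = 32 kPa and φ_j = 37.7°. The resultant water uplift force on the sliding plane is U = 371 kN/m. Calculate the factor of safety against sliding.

FS = 1.52

Resolving the block weight along and normal to the plane and applying the Mohr–Coulomb strength on the joint:
N' = W cosα − U = 752·cos40.2° − 371 = 203.4 kN/m
Driving force T = W sinα = 752·sin40.2° = 485.4 kN/m
Resisting force R = c·L + N'·tanφ_j = 32·18.1 + 203.4·tan37.7° = 579.2 + 157.2 = 736.4 kN/m
FS = R / T = 736.4 / 485.4 = 1.517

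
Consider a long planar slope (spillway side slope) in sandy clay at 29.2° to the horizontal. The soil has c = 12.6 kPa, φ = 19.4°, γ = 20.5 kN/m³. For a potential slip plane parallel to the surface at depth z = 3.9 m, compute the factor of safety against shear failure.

FS = 1.00

For an infinite slope with a slip plane parallel to the surface (no pore pressure): FS = [c + γz cos²β tanφ] / [γz sinβ cosβ].
γz = 20.5·3.9 = 79.95 kN/m²
Numerator = 12.6 + 79.95·cos²29.2°·tan19.4° = 12.6 + 79.95·0.7620·0.3522 = 34.054 kPa
Denominator = 79.95·sin29.2°·cos29.2° = 79.95·0.4879·0.8729 = 34.048 kPa
FS = 34.054 / 34.048 = 1.000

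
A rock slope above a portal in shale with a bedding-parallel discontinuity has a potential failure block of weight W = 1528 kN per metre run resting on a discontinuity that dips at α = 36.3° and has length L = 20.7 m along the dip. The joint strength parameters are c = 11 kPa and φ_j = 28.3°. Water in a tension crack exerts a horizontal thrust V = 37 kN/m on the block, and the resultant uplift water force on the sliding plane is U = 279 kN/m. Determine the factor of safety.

Resolving the block weight along and normal to the plane and applying the Mohr–Coulomb strength on the joint:
N' = W cosα − U − V sinα = 1528·cos36.3° − 279 − 37·sin36.3° = 930.6 kN/m
Driving force T = W sinα + V cosα = 1528·sin36.3° + 37·cos36.3° = 934.4 kN/m
Resisting force R = c·L + N'·tanφ_j = 11·20.7 + 930.6·tan28.3° = 227.7 + 501.1 = 728.8 kN/m
FS = R / T = 728.8 / 934.4 = 0.780

FS = 0.78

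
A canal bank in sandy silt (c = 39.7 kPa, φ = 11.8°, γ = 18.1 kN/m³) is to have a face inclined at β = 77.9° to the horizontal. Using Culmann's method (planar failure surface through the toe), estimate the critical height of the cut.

Culmann's analysis gives the critical failure plane at α_cr = (β + φ)/2 = (77.9 + 11.8)/2 = 44.9°, and the critical height
H_c = (4c/γ) · sinβ cosφ / [1 − cos(β − φ)]
    = (4·39.7/18.1) · sin77.9°·cos11.8° / [1 − cos(66.1°)]
    = 8.773 · 0.9778·0.9789 / [1 − 0.4051]
    = 8.773 · 0.9571 / 0.5949
    = 14.12 m

H_c = 14.12 m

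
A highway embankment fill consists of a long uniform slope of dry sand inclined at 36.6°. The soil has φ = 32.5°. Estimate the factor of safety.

For a dry cohesionless infinite slope the factor of safety is FS = tanφ / tanβ.
FS = tan32.5° / tan36.6° = 0.6371 / 0.7427 = 0.858

FS = 0.86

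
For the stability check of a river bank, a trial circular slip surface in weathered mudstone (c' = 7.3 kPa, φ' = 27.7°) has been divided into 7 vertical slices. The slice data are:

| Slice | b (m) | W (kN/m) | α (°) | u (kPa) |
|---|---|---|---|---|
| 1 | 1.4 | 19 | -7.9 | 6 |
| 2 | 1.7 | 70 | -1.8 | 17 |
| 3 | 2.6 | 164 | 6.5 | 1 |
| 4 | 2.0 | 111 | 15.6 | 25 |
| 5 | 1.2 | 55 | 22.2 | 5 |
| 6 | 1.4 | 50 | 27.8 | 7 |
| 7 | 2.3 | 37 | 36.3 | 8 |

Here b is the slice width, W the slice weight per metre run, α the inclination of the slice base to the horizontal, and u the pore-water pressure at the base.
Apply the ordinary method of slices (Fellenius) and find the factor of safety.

FS = 2.58

Ordinary method of slices: FS = Σ[c'·Δl_i + (W_i cosα_i − u_i·Δl_i)·tanφ'] / Σ W_i sinα_i, with Δl_i = b_i / cosα_i.
Slice 1: Δl = 1.4/cos(-7.9°) = 1.413 m; N'_1 = 19·cos(-7.9°) − 6·1.413 = 10.3; c'Δl = 10.32; W sinα = -2.6
Slice 2: Δl = 1.7/cos(-1.8°) = 1.701 m; N'_2 = 70·cos(-1.8°) − 17·1.701 = 41.1; c'Δl = 12.42; W sinα = -2.2
Slice 3: Δl = 2.6/cos6.5° = 2.617 m; N'_3 = 164·cos6.5° − 1·2.617 = 160.3; c'Δl = 19.10; W sinα = 18.6
Slice 4: Δl = 2.0/cos15.6° = 2.076 m; N'_4 = 111·cos15.6° − 25·2.076 = 55.0; c'Δl = 15.16; W sinα = 29.9
Slice 5: Δl = 1.2/cos22.2° = 1.296 m; N'_5 = 55·cos22.2° − 5·1.296 = 44.4; c'Δl = 9.46; W sinα = 20.8
Slice 6: Δl = 1.4/cos27.8° = 1.583 m; N'_6 = 50·cos27.8° − 7·1.583 = 33.2; c'Δl = 11.55; W sinα = 23.3
Slice 7: Δl = 2.3/cos36.3° = 2.854 m; N'_7 = 37·cos36.3° − 8·2.854 = 7.0; c'Δl = 20.83; W sinα = 21.9
Σc'Δl = 98.8 kN/m; ΣN' = 351.3 kN/m; ΣW sinα = 109.6 kN/m
Resisting = 98.8 + 351.3·tan27.7° = 98.8 + 184.4 = 283.3 kN/m
FS = 283.3 / 109.6 = 2.584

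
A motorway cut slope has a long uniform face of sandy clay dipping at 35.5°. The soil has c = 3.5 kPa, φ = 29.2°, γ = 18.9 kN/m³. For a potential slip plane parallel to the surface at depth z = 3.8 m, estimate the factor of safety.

FS = 0.89

For an infinite slope with a slip plane parallel to the surface (no pore pressure): FS = [c + γz cos²β tanφ] / [γz sinβ cosβ].
γz = 18.9·3.8 = 71.82 kN/m²
Numerator = 3.5 + 71.82·cos²35.5°·tan29.2° = 3.5 + 71.82·0.6628·0.5589 = 30.103 kPa
Denominator = 71.82·sin35.5°·cos35.5° = 71.82·0.5807·0.8141 = 33.954 kPa
FS = 30.103 / 33.954 = 0.887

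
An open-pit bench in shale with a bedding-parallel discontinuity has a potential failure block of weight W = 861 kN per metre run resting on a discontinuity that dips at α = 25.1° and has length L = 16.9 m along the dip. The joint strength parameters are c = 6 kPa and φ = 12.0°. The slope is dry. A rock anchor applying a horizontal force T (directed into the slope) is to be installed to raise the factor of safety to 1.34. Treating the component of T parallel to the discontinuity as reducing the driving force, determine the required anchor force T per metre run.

Resolving forces along and normal to the sliding plane, with the horizontal anchor force T adding T·sinα to the effective normal force and T·cosα acting up the plane against the driving force:
FS = [cL + (W cosα + T sinα) tanφ] / [W sinα − T cosα]
Without the anchor: N' = 779.7 kN/m, driving T_d = 365.2 kN/m, resisting R = 6·16.9 + 779.7·tan12.0° = 267.1 kN/m, FS = 0.73.
Setting FS = 1.34 and solving for T:
1.34·(365.2 − T cos25.1°) = 267.1 + T sin25.1°·tan12.0°
T·(sin25.1°·tan12.0° + 1.34·cos25.1°) = 1.34·365.2 − 267.1
T·(0.4242·0.2126 + 1.34·0.9056) = 489.4 − 267.1 = 222.3
T·1.3036 = 222.3
T = 170.5 kN/m

T = 171 kN/m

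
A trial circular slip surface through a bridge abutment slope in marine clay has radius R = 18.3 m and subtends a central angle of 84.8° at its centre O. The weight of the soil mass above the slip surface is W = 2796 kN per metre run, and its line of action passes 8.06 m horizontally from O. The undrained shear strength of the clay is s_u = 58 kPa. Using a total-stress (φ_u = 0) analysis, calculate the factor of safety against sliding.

FS = 1.28

Taking moments about the centre O, the resisting moment is provided by the undrained shear strength acting along the arc:
Arc length L_a = R·θ = 18.3·(84.8°·π/180) = 18.3·1.4800 = 27.08 m
M_R = s_u·L_a·R = 58·27.08·18.3 = 28747.7 kN·m/m
M_D = W·d = 2796·8.06 = 22535.8 kN·m/m
FS = M_R / M_D = 28747.7 / 22535.8 = 1.276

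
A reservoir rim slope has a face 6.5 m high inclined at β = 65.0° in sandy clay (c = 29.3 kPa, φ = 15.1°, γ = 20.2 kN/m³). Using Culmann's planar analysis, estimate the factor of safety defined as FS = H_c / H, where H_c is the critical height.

FS = 2.19

H_c = (4c/γ) · sinβ cosφ / [1 − cos(β − φ)]
    = (4·29.3/20.2) · sin65.0°·cos15.1° / [1 − cos49.9°]
    = 5.802 · 0.8750 / 0.3559 = 14.27 m
FS = H_c / H = 14.27 / 6.5 = 2.195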